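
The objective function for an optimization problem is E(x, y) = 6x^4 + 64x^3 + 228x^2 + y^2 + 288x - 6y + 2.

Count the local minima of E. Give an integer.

2

E separates as a function of x plus a function of y, so ∇E=0 decouples.
∂E/∂x = 24(x + 1)(x + 3)(x + 4) = 0 at x ∈ {-4, -3, -1}; ∂E/∂y = 2(y - 3) = 0 at y ∈ {3}.
The Hessian is diagonal: diag(E_xx, E_yy). Second derivatives: E_xx(-4)=72, E_xx(-3)=-48, E_xx(-1)=144; E_yy(3)=2.
Local minima occur where both diagonal entries positive: (-4, 3), (-1, 3). Count: 2.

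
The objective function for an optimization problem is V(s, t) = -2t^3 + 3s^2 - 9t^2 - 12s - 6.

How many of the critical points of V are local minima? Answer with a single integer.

1

V separates as a function of s plus a function of t, so ∇V=0 decouples.
∂V/∂s = 6(s - 2) = 0 at s ∈ {2}; ∂V/∂t = -6t(t + 3) = 0 at t ∈ {-3, 0}.
The Hessian is diagonal: diag(V_ss, V_tt). Second derivatives: V_ss(2)=6; V_tt(-3)=18, V_tt(0)=-18.
Local minima occur where both diagonal entries positive: (2, -3). Count: 1.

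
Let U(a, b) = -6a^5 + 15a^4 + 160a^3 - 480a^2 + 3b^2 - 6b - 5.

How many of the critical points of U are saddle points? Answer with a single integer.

2

U separates as a function of a plus a function of b, so ∇U=0 decouples.
∂U/∂a = -30a(a - 4)(a - 2)(a + 4) = 0 at a ∈ {-4, 0, 2, 4}; ∂U/∂b = 6(b - 1) = 0 at b ∈ {1}.
The Hessian is diagonal: diag(U_aa, U_bb). Second derivatives: U_aa(-4)=5760, U_aa(0)=-960, U_aa(2)=720, U_aa(4)=-1920; U_bb(1)=6.
Saddle points occur where the two diagonal entries have opposite signs: (0, 1), (4, 1). Count: 2.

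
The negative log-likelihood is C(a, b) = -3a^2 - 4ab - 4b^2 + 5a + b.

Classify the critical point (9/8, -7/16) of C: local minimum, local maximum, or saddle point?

local maximum

The Hessian of C is constant: H = [[-6, -4], [-4, -8]].
det(H) = (-6)·(-8) − (-4)² = 32.
det(H) > 0 and tr(H) = -14 < 0, so H is negative definite and the point is a local maximum.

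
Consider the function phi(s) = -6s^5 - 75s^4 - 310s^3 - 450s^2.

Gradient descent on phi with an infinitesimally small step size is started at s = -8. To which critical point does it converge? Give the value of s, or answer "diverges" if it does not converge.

phi'(s) = -30s(s + 2)(s + 3)(s + 5), so phi'(-8) = -21600.
Gradient descent moves in the -phi' direction, i.e. s is increasing.
The nearest critical point in that direction is s = -5, where phi'' = 900 > 0 (a local minimum). The iterate converges there.

-5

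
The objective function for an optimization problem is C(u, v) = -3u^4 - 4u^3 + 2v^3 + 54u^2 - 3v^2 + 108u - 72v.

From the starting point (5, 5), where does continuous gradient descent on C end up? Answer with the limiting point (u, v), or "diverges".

diverges

C is separable, so gradient descent decouples: u follows -∂C/∂u, v follows -∂C/∂v.
∂C/∂u = -12(u - 3)(u + 1)(u + 3); at u=5 this is -1152, so u increases.
∂C/∂v = 6(v - 4)(v + 3); at v=5 this is 48, so v decreases.
The u-coordinate has no critical point in that direction and runs off to infinity.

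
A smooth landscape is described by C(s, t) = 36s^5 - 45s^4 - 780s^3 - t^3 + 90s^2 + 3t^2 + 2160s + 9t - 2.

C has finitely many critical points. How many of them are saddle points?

4

C separates as a function of s plus a function of t, so ∇C=0 decouples.
∂C/∂s = 180(s - 4)(s - 1)(s + 1)(s + 3) = 0 at s ∈ {-3, -1, 1, 4}; ∂C/∂t = -3(t - 3)(t + 1) = 0 at t ∈ {-1, 3}.
The Hessian is diagonal: diag(C_ss, C_tt). Second derivatives: C_ss(-3)=-10080, C_ss(-1)=3600, C_ss(1)=-4320, C_ss(4)=18900; C_tt(-1)=12, C_tt(3)=-12.
Saddle points occur where the two diagonal entries have opposite signs: (-3, -1), (-1, 3), (1, -1), (4, 3). Count: 4.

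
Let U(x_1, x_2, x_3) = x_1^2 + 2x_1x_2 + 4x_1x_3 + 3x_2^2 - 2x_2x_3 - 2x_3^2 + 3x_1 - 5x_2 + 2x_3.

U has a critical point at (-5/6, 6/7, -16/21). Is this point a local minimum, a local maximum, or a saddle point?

saddle point

The Hessian is constant: H = [[2, 2, 4], [2, 6, -2], [4, -2, -4]].
Leading principal minors: Δ₁ = 2, Δ₂ = 8, Δ₃ = -168.
The minors fit neither the all-positive nor the alternating-sign pattern, so H is indefinite: a saddle point.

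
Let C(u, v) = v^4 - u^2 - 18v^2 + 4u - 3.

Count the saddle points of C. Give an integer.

2

C separates as a function of u plus a function of v, so ∇C=0 decouples.
∂C/∂u = -2(u - 2) = 0 at u ∈ {2}; ∂C/∂v = 4v(v - 3)(v + 3) = 0 at v ∈ {-3, 0, 3}.
The Hessian is diagonal: diag(C_uu, C_vv). Second derivatives: C_uu(2)=-2; C_vv(-3)=72, C_vv(0)=-36, C_vv(3)=72.
Saddle points occur where the two diagonal entries have opposite signs: (2, -3), (2, 3). Count: 2.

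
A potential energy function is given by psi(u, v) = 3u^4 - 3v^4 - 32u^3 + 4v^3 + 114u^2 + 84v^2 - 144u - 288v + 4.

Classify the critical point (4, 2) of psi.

The mixed partial ∂²psi/∂u∂v is 0, so the Hessian at any point is diag(psi_uu, psi_vv) = diag(12(3u^2 - 16u + 19), 12(-3v^2 + 2v + 14)).
At (4, 2): H = diag(36, 72).
Both eigenvalues are positive, so H is positive definite: a local minimum.

local minimum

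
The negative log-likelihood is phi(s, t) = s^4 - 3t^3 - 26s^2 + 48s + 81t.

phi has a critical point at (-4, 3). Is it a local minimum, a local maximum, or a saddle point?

The mixed partial ∂²phi/∂s∂t is 0, so the Hessian at any point is diag(phi_ss, phi_tt) = diag(4(3s^2 - 13), -18t).
At (-4, 3): H = diag(140, -54).
The eigenvalues have opposite signs, so H is indefinite: a saddle point.

saddle point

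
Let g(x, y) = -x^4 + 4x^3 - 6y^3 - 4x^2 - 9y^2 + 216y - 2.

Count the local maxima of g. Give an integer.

2

g separates as a function of x plus a function of y, so ∇g=0 decouples.
∂g/∂x = -4x(x - 2)(x - 1) = 0 at x ∈ {0, 1, 2}; ∂g/∂y = -18(y - 3)(y + 4) = 0 at y ∈ {-4, 3}.
The Hessian is diagonal: diag(g_xx, g_yy). Second derivatives: g_xx(0)=-8, g_xx(1)=4, g_xx(2)=-8; g_yy(-4)=126, g_yy(3)=-126.
Local maxima occur where both diagonal entries negative: (0, 3), (2, 3). Count: 2.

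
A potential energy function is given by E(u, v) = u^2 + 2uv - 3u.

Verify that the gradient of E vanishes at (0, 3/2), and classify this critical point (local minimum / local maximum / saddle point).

saddle point

∇E = (2u + 2v - 3, 2u); substituting (0, 3/2) gives ∇E = (0, 0), so (0, 3/2) is indeed a critical point.
The Hessian of E is constant: H = [[2, 2], [2, 0]].
det(H) = 2·0 − 2² = -4.
Since det(H) < 0, H is indefinite and the critical point is a saddle point.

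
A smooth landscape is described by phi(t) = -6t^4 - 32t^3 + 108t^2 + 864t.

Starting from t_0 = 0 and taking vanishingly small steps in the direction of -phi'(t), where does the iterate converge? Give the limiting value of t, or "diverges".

-3

phi'(t) = -24(t - 3)(t + 3)(t + 4), so phi'(0) = 864.
Gradient descent moves in the -phi' direction, i.e. t is decreasing.
The nearest critical point in that direction is t = -3, where phi'' = 144 > 0 (a local minimum). The iterate converges there.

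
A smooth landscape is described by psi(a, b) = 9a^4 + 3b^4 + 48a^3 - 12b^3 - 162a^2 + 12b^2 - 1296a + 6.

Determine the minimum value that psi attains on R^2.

psi(a,b) separates as P(a) + Q(b) + 6, so its minimum is min P + min Q + 6.
P'(a) = 36(a - 3)(a + 3)(a + 4) vanishes at a ∈ {-4, -3, 3}; Q'(b) = 12b(b - 2)(b - 1) vanishes at b ∈ {0, 1, 2}.
Local minima of P (where P''>0): P(-4)=1824, P(3)=-3321. Local minima of Q: Q(0)=0, Q(2)=0.
So the global minimum of psi is P(3) + Q(0) + 6 = -3321 + 0 + 6 = -3315, attained at (3, 0).

-3315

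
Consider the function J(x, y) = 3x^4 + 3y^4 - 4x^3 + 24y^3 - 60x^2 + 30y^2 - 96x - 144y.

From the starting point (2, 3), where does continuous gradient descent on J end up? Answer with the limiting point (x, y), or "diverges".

(4, 1)

J is separable, so gradient descent decouples: x follows -∂J/∂x, y follows -∂J/∂y.
∂J/∂x = 12(x - 4)(x + 1)(x + 2); at x=2 this is -288, so x increases.
∂J/∂y = 12(y - 1)(y + 3)(y + 4); at y=3 this is 1008, so y decreases.
x converges to its nearest critical value 4 (a local min of the x-part); y converges to 1. The iterate converges to (4, 1).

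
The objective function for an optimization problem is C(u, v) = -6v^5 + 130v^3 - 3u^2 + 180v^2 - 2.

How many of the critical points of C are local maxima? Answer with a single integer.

2

C separates as a function of u plus a function of v, so ∇C=0 decouples.
∂C/∂u = -6u = 0 at u ∈ {0}; ∂C/∂v = -30v(v - 4)(v + 1)(v + 3) = 0 at v ∈ {-3, -1, 0, 4}.
The Hessian is diagonal: diag(C_uu, C_vv). Second derivatives: C_uu(0)=-6; C_vv(-3)=1260, C_vv(-1)=-300, C_vv(0)=360, C_vv(4)=-4200.
Local maxima occur where both diagonal entries negative: (0, -1), (0, 4). Count: 2.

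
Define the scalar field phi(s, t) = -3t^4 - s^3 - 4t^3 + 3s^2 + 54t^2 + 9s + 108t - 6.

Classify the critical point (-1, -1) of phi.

local minimum

The mixed partial ∂²phi/∂s∂t is 0, so the Hessian at any point is diag(phi_ss, phi_tt) = diag(6(-s + 1), 12(-3t^2 - 2t + 9)).
At (-1, -1): H = diag(12, 96).
Both eigenvalues are positive, so H is positive definite: a local minimum.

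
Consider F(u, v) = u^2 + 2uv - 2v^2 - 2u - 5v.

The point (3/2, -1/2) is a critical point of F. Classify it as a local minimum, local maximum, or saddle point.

saddle point

The Hessian of F is constant: H = [[2, 2], [2, -4]].
det(H) = 2·(-4) − 2² = -12.
Since det(H) < 0, H is indefinite and the critical point is a saddle point.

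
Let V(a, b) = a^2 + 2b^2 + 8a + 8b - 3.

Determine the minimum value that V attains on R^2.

-27

V(a,b) separates as P(a) + Q(b) − 3, so its minimum is min P + min Q − 3.
P'(a) = 2a + 8 vanishes at a ∈ {-4}; Q'(b) = 4b + 8 vanishes at b ∈ {-2}.
Local minima of P (where P''>0): P(-4)=-16. Local minima of Q: Q(-2)=-8.
So the global minimum of V is P(-4) + Q(-2) − 3 = -16 − 8 − 3 = -27, attained at (-4, -2).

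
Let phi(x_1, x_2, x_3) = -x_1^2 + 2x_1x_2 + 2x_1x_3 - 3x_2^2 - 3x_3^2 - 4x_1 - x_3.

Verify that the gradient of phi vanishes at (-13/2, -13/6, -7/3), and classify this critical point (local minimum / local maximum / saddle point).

∇phi = (-2x_1 + 2x_2 + 2x_3 - 4, 2x_1 - 6x_2, 2x_1 - 6x_3 - 1); substituting (-13/2, -13/6, -7/3) gives ∇phi = (0, 0, 0), so (-13/2, -13/6, -7/3) is indeed a critical point.
The Hessian is constant: H = [[-2, 2, 2], [2, -6, 0], [2, 0, -6]].
Leading principal minors: Δ₁ = -2, Δ₂ = 8, Δ₃ = -24.
The minors alternate sign starting negative (−, +, −), so H is negative definite: a local maximum.

local maximum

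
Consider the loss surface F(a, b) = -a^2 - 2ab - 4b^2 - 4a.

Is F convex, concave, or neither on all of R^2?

concave

F is quadratic, so its Hessian is the constant matrix H = [[-2, -2], [-2, -8]].
det(H) = 12, tr(H) = -10.
det(H) > 0 and tr(H) < 0, so H is negative definite everywhere: concave.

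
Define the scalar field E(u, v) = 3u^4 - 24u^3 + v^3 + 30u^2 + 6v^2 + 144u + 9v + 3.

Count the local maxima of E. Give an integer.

1

E separates as a function of u plus a function of v, so ∇E=0 decouples.
∂E/∂u = 12(u - 4)(u - 3)(u + 1) = 0 at u ∈ {-1, 3, 4}; ∂E/∂v = 3(v + 1)(v + 3) = 0 at v ∈ {-3, -1}.
The Hessian is diagonal: diag(E_uu, E_vv). Second derivatives: E_uu(-1)=240, E_uu(3)=-48, E_uu(4)=60; E_vv(-3)=-6, E_vv(-1)=6.
Local maxima occur where both diagonal entries negative: (3, -3). Count: 1.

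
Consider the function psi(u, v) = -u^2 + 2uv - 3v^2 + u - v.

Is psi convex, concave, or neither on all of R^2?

psi is quadratic, so its Hessian is the constant matrix H = [[-2, 2], [2, -6]].
det(H) = 8, tr(H) = -8.
det(H) > 0 and tr(H) < 0, so H is negative definite everywhere: concave.

concave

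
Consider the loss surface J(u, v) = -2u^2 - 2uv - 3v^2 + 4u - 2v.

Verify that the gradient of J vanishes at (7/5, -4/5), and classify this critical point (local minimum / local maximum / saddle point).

∇J = (-4u - 2v + 4, -2u - 6v - 2); substituting (7/5, -4/5) gives ∇J = (0, 0), so (7/5, -4/5) is indeed a critical point.
The Hessian of J is constant: H = [[-4, -2], [-2, -6]].
det(H) = (-4)·(-6) − (-2)² = 20.
det(H) > 0 and tr(H) = -10 < 0, so H is negative definite and the point is a local maximum.

local maximum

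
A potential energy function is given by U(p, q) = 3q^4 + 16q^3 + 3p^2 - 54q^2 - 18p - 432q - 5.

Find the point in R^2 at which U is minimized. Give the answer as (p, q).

(3, 3)

U(p,q) separates as A(p) + B(q) − 5, so its minimum is min A + min B − 5.
A'(p) = 6p - 18 vanishes at p ∈ {3}; B'(q) = 12(q - 3)(q + 3)(q + 4) vanishes at q ∈ {-4, -3, 3}.
Local minima of A (where A''>0): A(3)=-27. Local minima of B: B(-4)=608, B(3)=-1107.
So the global minimum of U is A(3) + B(3) − 5 = -27 − 1107 − 5 = -1139, attained at (3, 3).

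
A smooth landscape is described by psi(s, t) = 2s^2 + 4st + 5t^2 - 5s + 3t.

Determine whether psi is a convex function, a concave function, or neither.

convex

psi is quadratic, so its Hessian is the constant matrix H = [[4, 4], [4, 10]].
det(H) = 24, tr(H) = 14.
det(H) > 0 and tr(H) > 0, so H is positive definite everywhere: convex.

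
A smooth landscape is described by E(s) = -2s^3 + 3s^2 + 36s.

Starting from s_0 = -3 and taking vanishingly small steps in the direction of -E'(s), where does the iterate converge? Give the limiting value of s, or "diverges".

-2

E'(s) = -6(s - 3)(s + 2), so E'(-3) = -36.
Gradient descent moves in the -E' direction, i.e. s is increasing.
The nearest critical point in that direction is s = -2, where E'' = 30 > 0 (a local minimum). The iterate converges there.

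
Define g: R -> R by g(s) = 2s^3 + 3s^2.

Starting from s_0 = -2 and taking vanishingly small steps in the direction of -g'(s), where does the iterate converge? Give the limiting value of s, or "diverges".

g'(s) = 6s(s + 1), so g'(-2) = 12.
Gradient descent moves in the -g' direction, i.e. s is decreasing.
There is no critical point below s=-2, and g' keeps the same sign, so the iterate runs off to −∞.

diverges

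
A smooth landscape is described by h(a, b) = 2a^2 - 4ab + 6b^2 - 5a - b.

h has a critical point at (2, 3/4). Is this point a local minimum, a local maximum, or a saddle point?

local minimum

The Hessian of h is constant: H = [[4, -4], [-4, 12]].
det(H) = 4·12 − (-4)² = 32.
det(H) > 0 and tr(H) = 16 > 0, so H is positive definite and the point is a local minimum.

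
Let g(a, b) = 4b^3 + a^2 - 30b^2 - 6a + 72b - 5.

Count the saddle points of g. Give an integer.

1

g separates as a function of a plus a function of b, so ∇g=0 decouples.
∂g/∂a = 2(a - 3) = 0 at a ∈ {3}; ∂g/∂b = 12(b - 3)(b - 2) = 0 at b ∈ {2, 3}.
The Hessian is diagonal: diag(g_aa, g_bb). Second derivatives: g_aa(3)=2; g_bb(2)=-12, g_bb(3)=12.
Saddle points occur where the two diagonal entries have opposite signs: (3, 2). Count: 1.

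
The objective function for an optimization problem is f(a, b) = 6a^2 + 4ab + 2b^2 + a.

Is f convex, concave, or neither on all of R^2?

convex

f is quadratic, so its Hessian is the constant matrix H = [[12, 4], [4, 4]].
det(H) = 32, tr(H) = 16.
det(H) > 0 and tr(H) > 0, so H is positive definite everywhere: convex.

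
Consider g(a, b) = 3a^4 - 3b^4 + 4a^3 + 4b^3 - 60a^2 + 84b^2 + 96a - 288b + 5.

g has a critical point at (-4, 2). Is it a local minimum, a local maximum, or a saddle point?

local minimum

The mixed partial ∂²g/∂a∂b is 0, so the Hessian at any point is diag(g_aa, g_bb) = diag(12(3a^2 + 2a - 10), 12(-3b^2 + 2b + 14)).
At (-4, 2): H = diag(360, 72).
Both eigenvalues are positive, so H is positive definite: a local minimum.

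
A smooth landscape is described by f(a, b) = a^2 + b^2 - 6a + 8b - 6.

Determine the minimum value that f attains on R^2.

f(a,b) separates as P(a) + Q(b) − 6, so its minimum is min P + min Q − 6.
P'(a) = 2a - 6 vanishes at a ∈ {3}; Q'(b) = 2b + 8 vanishes at b ∈ {-4}.
Local minima of P (where P''>0): P(3)=-9. Local minima of Q: Q(-4)=-16.
So the global minimum of f is P(3) + Q(-4) − 6 = -9 − 16 − 6 = -31, attained at (3, -4).

-31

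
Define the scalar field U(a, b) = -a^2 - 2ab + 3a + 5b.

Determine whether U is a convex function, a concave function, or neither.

neither

U is quadratic, so its Hessian is the constant matrix H = [[-2, -2], [-2, 0]].
det(H) = -4, tr(H) = -2.
det(H) < 0, so H is indefinite: neither convex nor concave.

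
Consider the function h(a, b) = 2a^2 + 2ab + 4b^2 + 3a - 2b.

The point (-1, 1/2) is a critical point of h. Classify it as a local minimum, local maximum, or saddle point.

The Hessian of h is constant: H = [[4, 2], [2, 8]].
det(H) = 4·8 − 2² = 28.
det(H) > 0 and tr(H) = 12 > 0, so H is positive definite and the point is a local minimum.

local minimum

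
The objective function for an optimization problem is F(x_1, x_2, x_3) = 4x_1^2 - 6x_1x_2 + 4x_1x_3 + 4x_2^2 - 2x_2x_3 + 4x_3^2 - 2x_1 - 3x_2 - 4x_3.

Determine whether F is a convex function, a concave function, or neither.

F is quadratic, so its Hessian is the constant matrix H = [[8, -6, 4], [-6, 8, -2], [4, -2, 8]].
Leading principal minors: 8, 28, 160.
All positive ⇒ H ≻ 0 ⇒ convex.

convex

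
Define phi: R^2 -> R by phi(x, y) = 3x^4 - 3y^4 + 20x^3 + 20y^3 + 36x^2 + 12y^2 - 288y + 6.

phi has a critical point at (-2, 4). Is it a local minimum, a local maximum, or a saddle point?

local maximum

The mixed partial ∂²phi/∂x∂y is 0, so the Hessian at any point is diag(phi_xx, phi_yy) = diag(12(3x^2 + 10x + 6), 12(-3y^2 + 10y + 2)).
At (-2, 4): H = diag(-24, -72).
Both eigenvalues are negative, so H is negative definite: a local maximum.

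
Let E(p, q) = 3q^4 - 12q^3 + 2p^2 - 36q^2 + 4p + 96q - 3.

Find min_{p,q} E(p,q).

E(p,q) separates as A(p) + B(q) − 3, so its minimum is min A + min B − 3.
A'(p) = 4p + 4 vanishes at p ∈ {-1}; B'(q) = 12(q - 4)(q - 1)(q + 2) vanishes at q ∈ {-2, 1, 4}.
Local minima of A (where A''>0): A(-1)=-2. Local minima of B: B(-2)=-192, B(4)=-192.
So the global minimum of E is A(-1) + B(-2) − 3 = -2 − 192 − 3 = -197, attained at (-1, -2).

-197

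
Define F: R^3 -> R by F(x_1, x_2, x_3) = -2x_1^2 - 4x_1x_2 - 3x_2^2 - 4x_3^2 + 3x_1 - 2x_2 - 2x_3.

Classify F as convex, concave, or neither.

concave

F is quadratic, so its Hessian is the constant matrix H = [[-4, -4, 0], [-4, -6, 0], [0, 0, -8]].
Leading principal minors: -4, 8, -64.
Signs alternate −, +, − ⇒ H ≺ 0 ⇒ concave.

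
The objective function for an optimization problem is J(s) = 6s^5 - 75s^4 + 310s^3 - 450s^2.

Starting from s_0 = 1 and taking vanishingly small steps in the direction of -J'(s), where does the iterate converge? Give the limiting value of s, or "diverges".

J'(s) = 30s(s - 5)(s - 3)(s - 2), so J'(1) = -240.
Gradient descent moves in the -J' direction, i.e. s is increasing.
The nearest critical point in that direction is s = 2, where J'' = 180 > 0 (a local minimum). The iterate converges there.

2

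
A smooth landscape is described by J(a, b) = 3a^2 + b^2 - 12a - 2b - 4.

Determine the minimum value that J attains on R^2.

J(a,b) separates as P(a) + Q(b) − 4, so its minimum is min P + min Q − 4.
P'(a) = 6a - 12 vanishes at a ∈ {2}; Q'(b) = 2b - 2 vanishes at b ∈ {1}.
Local minima of P (where P''>0): P(2)=-12. Local minima of Q: Q(1)=-1.
So the global minimum of J is P(2) + Q(1) − 4 = -12 − 1 − 4 = -17, attained at (2, 1).

-17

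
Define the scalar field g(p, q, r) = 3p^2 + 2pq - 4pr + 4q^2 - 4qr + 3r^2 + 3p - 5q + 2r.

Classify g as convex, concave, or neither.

convex

g is quadratic, so its Hessian is the constant matrix H = [[6, 2, -4], [2, 8, -4], [-4, -4, 6]].
Leading principal minors: 6, 44, 104.
All positive ⇒ H ≻ 0 ⇒ convex.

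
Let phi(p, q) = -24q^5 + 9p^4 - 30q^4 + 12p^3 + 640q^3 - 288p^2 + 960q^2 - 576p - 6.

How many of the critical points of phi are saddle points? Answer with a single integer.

phi separates as a function of p plus a function of q, so ∇phi=0 decouples.
∂phi/∂p = 36(p - 4)(p + 1)(p + 4) = 0 at p ∈ {-4, -1, 4}; ∂phi/∂q = -120q(q - 4)(q + 1)(q + 4) = 0 at q ∈ {-4, -1, 0, 4}.
The Hessian is diagonal: diag(phi_pp, phi_qq). Second derivatives: phi_pp(-4)=864, phi_pp(-1)=-540, phi_pp(4)=1440; phi_qq(-4)=11520, phi_qq(-1)=-1800, phi_qq(0)=1920, phi_qq(4)=-19200.
Saddle points occur where the two diagonal entries have opposite signs: (-4, -1), (-4, 4), (-1, -4), (-1, 0), (4, -1), (4, 4). Count: 6.

6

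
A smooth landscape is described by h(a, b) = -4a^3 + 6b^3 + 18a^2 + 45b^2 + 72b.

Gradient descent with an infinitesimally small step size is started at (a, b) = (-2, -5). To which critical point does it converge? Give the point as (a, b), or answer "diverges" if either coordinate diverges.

diverges

h is separable, so gradient descent decouples: a follows -∂h/∂a, b follows -∂h/∂b.
∂h/∂a = -12a(a - 3); at a=-2 this is -120, so a increases.
∂h/∂b = 18(b + 1)(b + 4); at b=-5 this is 72, so b decreases.
The b-coordinate has no critical point in that direction and runs off to infinity.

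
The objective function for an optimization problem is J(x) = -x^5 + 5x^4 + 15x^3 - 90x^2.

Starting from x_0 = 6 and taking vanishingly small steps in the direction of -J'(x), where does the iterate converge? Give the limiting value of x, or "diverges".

diverges

J'(x) = -5x(x - 4)(x - 3)(x + 3), so J'(6) = -1620.
Gradient descent moves in the -J' direction, i.e. x is increasing.
There is no critical point above x=6, and J' keeps the same sign, so the iterate runs off to +∞.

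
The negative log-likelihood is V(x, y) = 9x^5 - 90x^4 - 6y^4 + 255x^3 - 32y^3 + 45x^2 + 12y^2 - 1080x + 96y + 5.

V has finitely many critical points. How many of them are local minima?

V separates as a function of x plus a function of y, so ∇V=0 decouples.
∂V/∂x = 45(x - 4)(x - 3)(x - 2)(x + 1) = 0 at x ∈ {-1, 2, 3, 4}; ∂V/∂y = -24(y - 1)(y + 1)(y + 4) = 0 at y ∈ {-4, -1, 1}.
The Hessian is diagonal: diag(V_xx, V_yy). Second derivatives: V_xx(-1)=-2700, V_xx(2)=270, V_xx(3)=-180, V_xx(4)=450; V_yy(-4)=-360, V_yy(-1)=144, V_yy(1)=-240.
Local minima occur where both diagonal entries positive: (2, -1), (4, -1). Count: 2.

2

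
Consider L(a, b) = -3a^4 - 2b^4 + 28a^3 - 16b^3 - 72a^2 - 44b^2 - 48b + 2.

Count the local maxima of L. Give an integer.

L separates as a function of a plus a function of b, so ∇L=0 decouples.
∂L/∂a = -12a(a - 4)(a - 3) = 0 at a ∈ {0, 3, 4}; ∂L/∂b = -8(b + 1)(b + 2)(b + 3) = 0 at b ∈ {-3, -2, -1}.
The Hessian is diagonal: diag(L_aa, L_bb). Second derivatives: L_aa(0)=-144, L_aa(3)=36, L_aa(4)=-48; L_bb(-3)=-16, L_bb(-2)=8, L_bb(-1)=-16.
Local maxima occur where both diagonal entries negative: (0, -3), (0, -1), (4, -3), (4, -1). Count: 4.

4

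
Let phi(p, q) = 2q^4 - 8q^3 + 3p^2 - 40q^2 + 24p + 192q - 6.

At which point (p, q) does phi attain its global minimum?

(-4, -3)

phi(p,q) separates as A(p) + B(q) − 6, so its minimum is min A + min B − 6.
A'(p) = 6p + 24 vanishes at p ∈ {-4}; B'(q) = 8(q - 4)(q - 2)(q + 3) vanishes at q ∈ {-3, 2, 4}.
Local minima of A (where A''>0): A(-4)=-48. Local minima of B: B(-3)=-558, B(4)=128.
So the global minimum of phi is A(-4) + B(-3) − 6 = -48 − 558 − 6 = -612, attained at (-4, -3).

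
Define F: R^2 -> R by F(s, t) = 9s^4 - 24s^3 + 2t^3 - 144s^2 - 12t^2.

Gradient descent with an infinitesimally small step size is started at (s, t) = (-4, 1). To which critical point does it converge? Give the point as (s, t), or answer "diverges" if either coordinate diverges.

(-2, 4)

F is separable, so gradient descent decouples: s follows -∂F/∂s, t follows -∂F/∂t.
∂F/∂s = 36s(s - 4)(s + 2); at s=-4 this is -2304, so s increases.
∂F/∂t = 6t(t - 4); at t=1 this is -18, so t increases.
s converges to its nearest critical value -2 (a local min of the s-part); t converges to 4. The iterate converges to (-2, 4).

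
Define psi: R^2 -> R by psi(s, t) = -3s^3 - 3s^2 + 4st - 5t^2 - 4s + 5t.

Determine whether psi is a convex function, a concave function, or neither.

neither

The term -3s^3 is cubic, so the Hessian is not constant.
∂²psi/∂s² = -18s - 6, which takes both signs as s varies (negative for sufficiently large s). A diagonal entry of the Hessian changing sign means the Hessian is neither positive- nor negative-semidefinite on all of R^2.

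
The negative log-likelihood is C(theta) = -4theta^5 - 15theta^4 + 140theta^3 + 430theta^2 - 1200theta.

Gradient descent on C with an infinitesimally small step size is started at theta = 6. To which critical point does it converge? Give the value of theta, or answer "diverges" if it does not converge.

C'(theta) = -20(theta - 4)(theta - 1)(theta + 3)(theta + 5), so C'(6) = -19800.
Gradient descent moves in the -C' direction, i.e. theta is increasing.
There is no critical point above theta=6, and C' keeps the same sign, so the iterate runs off to +∞.

diverges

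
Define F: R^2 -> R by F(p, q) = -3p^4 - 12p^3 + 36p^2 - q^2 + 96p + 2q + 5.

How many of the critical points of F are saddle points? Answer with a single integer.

1

F separates as a function of p plus a function of q, so ∇F=0 decouples.
∂F/∂p = -12(p - 2)(p + 1)(p + 4) = 0 at p ∈ {-4, -1, 2}; ∂F/∂q = -2(q - 1) = 0 at q ∈ {1}.
The Hessian is diagonal: diag(F_pp, F_qq). Second derivatives: F_pp(-4)=-216, F_pp(-1)=108, F_pp(2)=-216; F_qq(1)=-2.
Saddle points occur where the two diagonal entries have opposite signs: (-1, 1). Count: 1.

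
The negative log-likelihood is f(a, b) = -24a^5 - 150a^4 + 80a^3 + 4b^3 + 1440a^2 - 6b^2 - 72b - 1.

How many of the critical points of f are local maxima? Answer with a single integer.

f separates as a function of a plus a function of b, so ∇f=0 decouples.
∂f/∂a = -120a(a - 2)(a + 3)(a + 4) = 0 at a ∈ {-4, -3, 0, 2}; ∂f/∂b = 12(b - 3)(b + 2) = 0 at b ∈ {-2, 3}.
The Hessian is diagonal: diag(f_aa, f_bb). Second derivatives: f_aa(-4)=2880, f_aa(-3)=-1800, f_aa(0)=2880, f_aa(2)=-7200; f_bb(-2)=-60, f_bb(3)=60.
Local maxima occur where both diagonal entries negative: (-3, -2), (2, -2). Count: 2.

2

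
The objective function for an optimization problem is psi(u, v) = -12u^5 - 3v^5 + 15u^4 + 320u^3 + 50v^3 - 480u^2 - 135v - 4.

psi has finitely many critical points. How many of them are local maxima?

psi separates as a function of u plus a function of v, so ∇psi=0 decouples.
∂psi/∂u = -60u(u - 4)(u - 1)(u + 4) = 0 at u ∈ {-4, 0, 1, 4}; ∂psi/∂v = -15(v - 3)(v - 1)(v + 1)(v + 3) = 0 at v ∈ {-3, -1, 1, 3}.
The Hessian is diagonal: diag(psi_uu, psi_vv). Second derivatives: psi_uu(-4)=9600, psi_uu(0)=-960, psi_uu(1)=900, psi_uu(4)=-5760; psi_vv(-3)=720, psi_vv(-1)=-240, psi_vv(1)=240, psi_vv(3)=-720.
Local maxima occur where both diagonal entries negative: (0, -1), (0, 3), (4, -1), (4, 3). Count: 4.

4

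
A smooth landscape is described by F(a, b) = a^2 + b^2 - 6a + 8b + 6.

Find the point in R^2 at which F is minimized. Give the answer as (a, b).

F(a,b) separates as P(a) + Q(b) + 6, so its minimum is min P + min Q + 6.
P'(a) = 2a - 6 vanishes at a ∈ {3}; Q'(b) = 2b + 8 vanishes at b ∈ {-4}.
Local minima of P (where P''>0): P(3)=-9. Local minima of Q: Q(-4)=-16.
So the global minimum of F is P(3) + Q(-4) + 6 = -9 − 16 + 6 = -19, attained at (3, -4).

(3, -4)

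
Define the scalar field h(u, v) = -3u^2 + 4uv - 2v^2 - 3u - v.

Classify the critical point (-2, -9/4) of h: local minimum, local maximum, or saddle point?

local maximum

The Hessian of h is constant: H = [[-6, 4], [4, -4]].
det(H) = (-6)·(-4) − 4² = 8.
det(H) > 0 and tr(H) = -10 < 0, so H is negative definite and the point is a local maximum.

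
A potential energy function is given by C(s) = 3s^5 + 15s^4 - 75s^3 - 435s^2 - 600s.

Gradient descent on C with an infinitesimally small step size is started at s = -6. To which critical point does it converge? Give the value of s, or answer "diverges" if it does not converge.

C'(s) = 15(s - 4)(s + 1)(s + 2)(s + 5), so C'(-6) = 3000.
Gradient descent moves in the -C' direction, i.e. s is decreasing.
There is no critical point below s=-6, and C' keeps the same sign, so the iterate runs off to −∞.

diverges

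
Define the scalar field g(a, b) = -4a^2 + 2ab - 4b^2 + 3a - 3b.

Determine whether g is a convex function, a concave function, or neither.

g is quadratic, so its Hessian is the constant matrix H = [[-8, 2], [2, -8]].
det(H) = 60, tr(H) = -16.
det(H) > 0 and tr(H) < 0, so H is negative definite everywhere: concave.

concave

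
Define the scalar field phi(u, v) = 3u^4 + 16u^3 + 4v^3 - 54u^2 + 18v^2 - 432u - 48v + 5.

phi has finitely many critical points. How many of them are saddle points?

3

phi separates as a function of u plus a function of v, so ∇phi=0 decouples.
∂phi/∂u = 12(u - 3)(u + 3)(u + 4) = 0 at u ∈ {-4, -3, 3}; ∂phi/∂v = 12(v - 1)(v + 4) = 0 at v ∈ {-4, 1}.
The Hessian is diagonal: diag(phi_uu, phi_vv). Second derivatives: phi_uu(-4)=84, phi_uu(-3)=-72, phi_uu(3)=504; phi_vv(-4)=-60, phi_vv(1)=60.
Saddle points occur where the two diagonal entries have opposite signs: (-4, -4), (-3, 1), (3, -4). Count: 3.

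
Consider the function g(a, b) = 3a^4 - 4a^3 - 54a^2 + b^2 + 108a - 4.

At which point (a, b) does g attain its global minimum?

g(a,b) separates as P(a) + Q(b) − 4, so its minimum is min P + min Q − 4.
P'(a) = 12(a - 3)(a - 1)(a + 3) vanishes at a ∈ {-3, 1, 3}; Q'(b) = 2b vanishes at b ∈ {0}.
Local minima of P (where P''>0): P(-3)=-459, P(3)=-27. Local minima of Q: Q(0)=0.
So the global minimum of g is P(-3) + Q(0) − 4 = -459 + 0 − 4 = -463, attained at (-3, 0).

(-3, 0)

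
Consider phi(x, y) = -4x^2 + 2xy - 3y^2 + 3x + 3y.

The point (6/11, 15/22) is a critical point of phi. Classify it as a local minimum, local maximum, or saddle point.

The Hessian of phi is constant: H = [[-8, 2], [2, -6]].
det(H) = (-8)·(-6) − 2² = 44.
det(H) > 0 and tr(H) = -14 < 0, so H is negative definite and the point is a local maximum.

local maximum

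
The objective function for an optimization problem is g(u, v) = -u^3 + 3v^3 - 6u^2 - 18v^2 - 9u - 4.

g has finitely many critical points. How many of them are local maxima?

g separates as a function of u plus a function of v, so ∇g=0 decouples.
∂g/∂u = -3(u + 1)(u + 3) = 0 at u ∈ {-3, -1}; ∂g/∂v = 9v(v - 4) = 0 at v ∈ {0, 4}.
The Hessian is diagonal: diag(g_uu, g_vv). Second derivatives: g_uu(-3)=6, g_uu(-1)=-6; g_vv(0)=-36, g_vv(4)=36.
Local maxima occur where both diagonal entries negative: (-1, 0). Count: 1.

1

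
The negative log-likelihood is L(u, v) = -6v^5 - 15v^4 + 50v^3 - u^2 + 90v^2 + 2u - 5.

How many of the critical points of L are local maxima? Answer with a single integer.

L separates as a function of u plus a function of v, so ∇L=0 decouples.
∂L/∂u = -2(u - 1) = 0 at u ∈ {1}; ∂L/∂v = -30v(v - 2)(v + 1)(v + 3) = 0 at v ∈ {-3, -1, 0, 2}.
The Hessian is diagonal: diag(L_uu, L_vv). Second derivatives: L_uu(1)=-2; L_vv(-3)=900, L_vv(-1)=-180, L_vv(0)=180, L_vv(2)=-900.
Local maxima occur where both diagonal entries negative: (1, -1), (1, 2). Count: 2.

2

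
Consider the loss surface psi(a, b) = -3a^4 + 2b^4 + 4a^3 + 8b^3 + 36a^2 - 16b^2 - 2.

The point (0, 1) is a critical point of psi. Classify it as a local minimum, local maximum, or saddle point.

local minimum

The mixed partial ∂²psi/∂a∂b is 0, so the Hessian at any point is diag(psi_aa, psi_bb) = diag(12(-3a^2 + 2a + 6), 8(3b^2 + 6b - 4)).
At (0, 1): H = diag(72, 40).
Both eigenvalues are positive, so H is positive definite: a local minimum.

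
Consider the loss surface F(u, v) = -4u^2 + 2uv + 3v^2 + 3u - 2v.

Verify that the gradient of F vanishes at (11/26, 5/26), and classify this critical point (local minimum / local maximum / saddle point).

∇F = (-8u + 2v + 3, 2u + 6v - 2); substituting (11/26, 5/26) gives ∇F = (0, 0), so (11/26, 5/26) is indeed a critical point.
The Hessian of F is constant: H = [[-8, 2], [2, 6]].
det(H) = (-8)·6 − 2² = -52.
Since det(H) < 0, H is indefinite and the critical point is a saddle point.

saddle point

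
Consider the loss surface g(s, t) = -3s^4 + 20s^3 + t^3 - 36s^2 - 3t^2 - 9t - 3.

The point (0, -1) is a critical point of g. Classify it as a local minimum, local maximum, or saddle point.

local maximum

The mixed partial ∂²g/∂s∂t is 0, so the Hessian at any point is diag(g_ss, g_tt) = diag(12(-3s^2 + 10s - 6), 6(t - 1)).
At (0, -1): H = diag(-72, -12).
Both eigenvalues are negative, so H is negative definite: a local maximum.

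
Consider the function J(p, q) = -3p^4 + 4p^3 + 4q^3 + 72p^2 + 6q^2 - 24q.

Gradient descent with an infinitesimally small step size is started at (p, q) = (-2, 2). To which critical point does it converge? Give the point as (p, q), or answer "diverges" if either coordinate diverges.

(0, 1)

J is separable, so gradient descent decouples: p follows -∂J/∂p, q follows -∂J/∂q.
∂J/∂p = -12p(p - 4)(p + 3); at p=-2 this is -144, so p increases.
∂J/∂q = 12(q - 1)(q + 2); at q=2 this is 48, so q decreases.
p converges to its nearest critical value 0 (a local min of the p-part); q converges to 1. The iterate converges to (0, 1).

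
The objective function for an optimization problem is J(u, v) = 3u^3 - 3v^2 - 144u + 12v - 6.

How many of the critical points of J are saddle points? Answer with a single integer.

1

J separates as a function of u plus a function of v, so ∇J=0 decouples.
∂J/∂u = 9(u - 4)(u + 4) = 0 at u ∈ {-4, 4}; ∂J/∂v = -6(v - 2) = 0 at v ∈ {2}.
The Hessian is diagonal: diag(J_uu, J_vv). Second derivatives: J_uu(-4)=-72, J_uu(4)=72; J_vv(2)=-6.
Saddle points occur where the two diagonal entries have opposite signs: (4, 2). Count: 1.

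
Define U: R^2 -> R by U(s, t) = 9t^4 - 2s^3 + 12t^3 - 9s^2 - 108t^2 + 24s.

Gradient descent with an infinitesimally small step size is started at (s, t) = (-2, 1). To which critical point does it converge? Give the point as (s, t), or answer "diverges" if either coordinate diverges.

(-4, 2)

U is separable, so gradient descent decouples: s follows -∂U/∂s, t follows -∂U/∂t.
∂U/∂s = -6(s - 1)(s + 4); at s=-2 this is 36, so s decreases.
∂U/∂t = 36t(t - 2)(t + 3); at t=1 this is -144, so t increases.
s converges to its nearest critical value -4 (a local min of the s-part); t converges to 2. The iterate converges to (-4, 2).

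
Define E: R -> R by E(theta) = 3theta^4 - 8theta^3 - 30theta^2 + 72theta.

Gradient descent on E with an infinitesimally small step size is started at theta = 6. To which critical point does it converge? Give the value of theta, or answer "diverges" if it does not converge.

3

E'(theta) = 12(theta - 3)(theta - 1)(theta + 2), so E'(6) = 1440.
Gradient descent moves in the -E' direction, i.e. theta is decreasing.
The nearest critical point in that direction is theta = 3, where E'' = 120 > 0 (a local minimum). The iterate converges there.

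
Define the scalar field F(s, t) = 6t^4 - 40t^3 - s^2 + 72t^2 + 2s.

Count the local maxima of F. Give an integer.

1

F separates as a function of s plus a function of t, so ∇F=0 decouples.
∂F/∂s = -2(s - 1) = 0 at s ∈ {1}; ∂F/∂t = 24t(t - 3)(t - 2) = 0 at t ∈ {0, 2, 3}.
The Hessian is diagonal: diag(F_ss, F_tt). Second derivatives: F_ss(1)=-2; F_tt(0)=144, F_tt(2)=-48, F_tt(3)=72.
Local maxima occur where both diagonal entries negative: (1, 2). Count: 1.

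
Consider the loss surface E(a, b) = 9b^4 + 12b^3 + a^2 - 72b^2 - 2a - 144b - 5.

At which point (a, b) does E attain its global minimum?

(1, 2)

E(a,b) separates as P(a) + Q(b) − 5, so its minimum is min P + min Q − 5.
P'(a) = 2a - 2 vanishes at a ∈ {1}; Q'(b) = 36(b - 2)(b + 1)(b + 2) vanishes at b ∈ {-2, -1, 2}.
Local minima of P (where P''>0): P(1)=-1. Local minima of Q: Q(-2)=48, Q(2)=-336.
So the global minimum of E is P(1) + Q(2) − 5 = -1 − 336 − 5 = -342, attained at (1, 2).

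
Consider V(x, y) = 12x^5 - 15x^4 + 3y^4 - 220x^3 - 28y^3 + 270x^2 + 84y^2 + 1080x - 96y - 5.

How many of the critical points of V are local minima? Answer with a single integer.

4

V separates as a function of x plus a function of y, so ∇V=0 decouples.
∂V/∂x = 60(x - 3)(x - 2)(x + 1)(x + 3) = 0 at x ∈ {-3, -1, 2, 3}; ∂V/∂y = 12(y - 4)(y - 2)(y - 1) = 0 at y ∈ {1, 2, 4}.
The Hessian is diagonal: diag(V_xx, V_yy). Second derivatives: V_xx(-3)=-3600, V_xx(-1)=1440, V_xx(2)=-900, V_xx(3)=1440; V_yy(1)=36, V_yy(2)=-24, V_yy(4)=72.
Local minima occur where both diagonal entries positive: (-1, 1), (-1, 4), (3, 1), (3, 4). Count: 4.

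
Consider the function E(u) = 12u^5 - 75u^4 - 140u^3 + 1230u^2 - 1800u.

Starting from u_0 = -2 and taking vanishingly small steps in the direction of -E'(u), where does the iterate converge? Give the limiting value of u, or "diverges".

E'(u) = 60(u - 5)(u - 2)(u - 1)(u + 3), so E'(-2) = -5040.
Gradient descent moves in the -E' direction, i.e. u is increasing.
The nearest critical point in that direction is u = 1, where E'' = 960 > 0 (a local minimum). The iterate converges there.

1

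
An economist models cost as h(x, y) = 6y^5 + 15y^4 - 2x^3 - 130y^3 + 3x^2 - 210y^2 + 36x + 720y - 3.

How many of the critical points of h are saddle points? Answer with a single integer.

h separates as a function of x plus a function of y, so ∇h=0 decouples.
∂h/∂x = -6(x - 3)(x + 2) = 0 at x ∈ {-2, 3}; ∂h/∂y = 30(y - 3)(y - 1)(y + 2)(y + 4) = 0 at y ∈ {-4, -2, 1, 3}.
The Hessian is diagonal: diag(h_xx, h_yy). Second derivatives: h_xx(-2)=30, h_xx(3)=-30; h_yy(-4)=-2100, h_yy(-2)=900, h_yy(1)=-900, h_yy(3)=2100.
Saddle points occur where the two diagonal entries have opposite signs: (-2, -4), (-2, 1), (3, -2), (3, 3). Count: 4.

4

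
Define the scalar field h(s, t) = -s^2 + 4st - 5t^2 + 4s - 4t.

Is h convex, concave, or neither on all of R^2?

concave

h is quadratic, so its Hessian is the constant matrix H = [[-2, 4], [4, -10]].
det(H) = 4, tr(H) = -12.
det(H) > 0 and tr(H) < 0, so H is negative definite everywhere: concave.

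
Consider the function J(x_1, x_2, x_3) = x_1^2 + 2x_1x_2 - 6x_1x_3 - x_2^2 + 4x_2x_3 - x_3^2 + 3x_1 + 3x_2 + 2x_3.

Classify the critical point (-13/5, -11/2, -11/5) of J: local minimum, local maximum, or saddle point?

The Hessian is constant: H = [[2, 2, -6], [2, -2, 4], [-6, 4, -2]].
Leading principal minors: Δ₁ = 2, Δ₂ = -8, Δ₃ = -40.
The minors fit neither the all-positive nor the alternating-sign pattern, so H is indefinite: a saddle point.

saddle point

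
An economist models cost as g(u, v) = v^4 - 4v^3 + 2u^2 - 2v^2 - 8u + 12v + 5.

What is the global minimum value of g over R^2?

g(u,v) separates as P(u) + Q(v) + 5, so its minimum is min P + min Q + 5.
P'(u) = 4u - 8 vanishes at u ∈ {2}; Q'(v) = 4(v - 3)(v - 1)(v + 1) vanishes at v ∈ {-1, 1, 3}.
Local minima of P (where P''>0): P(2)=-8. Local minima of Q: Q(-1)=-9, Q(3)=-9.
So the global minimum of g is P(2) + Q(-1) + 5 = -8 − 9 + 5 = -12, attained at (2, -1).

-12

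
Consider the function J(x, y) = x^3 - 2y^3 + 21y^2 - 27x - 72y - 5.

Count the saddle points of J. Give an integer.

J separates as a function of x plus a function of y, so ∇J=0 decouples.
∂J/∂x = 3(x - 3)(x + 3) = 0 at x ∈ {-3, 3}; ∂J/∂y = -6(y - 4)(y - 3) = 0 at y ∈ {3, 4}.
The Hessian is diagonal: diag(J_xx, J_yy). Second derivatives: J_xx(-3)=-18, J_xx(3)=18; J_yy(3)=6, J_yy(4)=-6.
Saddle points occur where the two diagonal entries have opposite signs: (-3, 3), (3, 4). Count: 2.

2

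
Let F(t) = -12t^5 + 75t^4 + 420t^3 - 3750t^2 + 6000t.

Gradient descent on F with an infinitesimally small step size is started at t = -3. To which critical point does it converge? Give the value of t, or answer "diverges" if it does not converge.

F'(t) = -60(t - 5)(t - 4)(t - 1)(t + 5), so F'(-3) = 26880.
Gradient descent moves in the -F' direction, i.e. t is decreasing.
The nearest critical point in that direction is t = -5, where F'' = 32400 > 0 (a local minimum). The iterate converges there.

-5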